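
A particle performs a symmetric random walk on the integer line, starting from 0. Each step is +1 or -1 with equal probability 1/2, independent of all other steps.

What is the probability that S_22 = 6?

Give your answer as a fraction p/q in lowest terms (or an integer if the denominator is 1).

Answer: 159885/2097152

Derivation:
To reach position 6 after 22 steps: need 14 steps of +1 and 8 of -1.
Favorable paths: C(22,14) = 319770
Total paths: 2^22 = 4194304
P = 319770/4194304 = 159885/2097152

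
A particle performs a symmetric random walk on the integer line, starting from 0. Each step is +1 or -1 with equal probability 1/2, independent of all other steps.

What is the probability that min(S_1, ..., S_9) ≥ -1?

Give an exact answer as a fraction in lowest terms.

Answer: 63/128

Derivation:
Let f(t,s) = #length-t paths at position s with S_1..S_t all ≥ -1.
f(t,s) = f(t-1,s-1) + f(t-1,s+1) for s ≥ -1; f(t,s) = 0 for s < -1.
t=0: f(0,0)=1
t=1: f(1,-1)=1 f(1,1)=1
t=2: f(2,0)=2 f(2,2)=1
t=3: f(3,-1)=2 f(3,1)=3 f(3,3)=1
t=4: f(4,0)=5 f(4,2)=4 f(4,4)=1
t=5: f(5,-1)=5 f(5,1)=9 f(5,3)=5 f(5,5)=1
t=6: f(6,0)=14 f(6,2)=14 f(6,4)=6 f(6,6)=1
t=7: f(7,-1)=14 f(7,1)=28 f(7,3)=20 f(7,5)=7 f(7,7)=1
t=8: f(8,0)=42 f(8,2)=48 f(8,4)=27 f(8,6)=8 f(8,8)=1
t=9: f(9,-1)=42 f(9,1)=90 f(9,3)=75 f(9,5)=35 f(9,7)=9 f(9,9)=1
Σ_s f(9,s) = 252
P = 252/512 = 63/128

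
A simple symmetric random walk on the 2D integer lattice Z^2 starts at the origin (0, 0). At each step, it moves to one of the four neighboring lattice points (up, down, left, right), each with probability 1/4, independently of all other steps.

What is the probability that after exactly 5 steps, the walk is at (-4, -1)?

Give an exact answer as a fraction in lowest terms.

Let h be the number of horizontal steps (so 5-h are vertical). To end at (-4,-1) need (h-4)/2 right-steps and ((5-h)-1)/2 up-steps.
Sum over h with 4 ≤ h ≤ 4, h ≡ 0 (mod 2), 5-h ≡ 1 (mod 2):
h=4: C(5,4)·C(4,0)·C(1,0) = 5·1·1 = 5
Total favorable: 5
Total paths: 4^5 = 1024
P = 5/1024 = 5/1024

Answer: 5/1024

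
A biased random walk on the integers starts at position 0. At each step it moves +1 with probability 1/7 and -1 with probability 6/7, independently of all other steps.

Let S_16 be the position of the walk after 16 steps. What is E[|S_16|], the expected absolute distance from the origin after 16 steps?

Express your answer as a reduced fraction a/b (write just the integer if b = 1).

Answer: 379821167488720/33232930569601

Derivation:
S_16 takes values m ≡ 0 (mod 2) with |m| ≤ 16; P(S_16=m) = C(16,(16+m)/2) · (1/7)^((16+m)/2) · (6/7)^((16-m)/2).
Distribution: P(S=-16)=2821109907456/33232930569601, P(S=-14)=7522959753216/33232930569601, P(S=-12)=9403699691520/33232930569601, P(S=-10)=1044855521280/4747561509943, P(S=-8)=565963407360/4747561509943, P(S=-6)=226385362944/4747561509943, P(S=-4)=69173305344/4747561509943, P(S=-2)=115288842240/33232930569601, P(S=0)=21616657920/33232930569601, P(S=2)=3202467840/33232930569601, P(S=4)=53374464/4747561509943, P(S=6)=4852224/4747561509943, P(S=8)=336960/4747561509943, P(S=10)=17280/4747561509943, P(S=12)=4320/33232930569601, P(S=14)=96/33232930569601, P(S=16)=1/33232930569601
E[|S_16|] = Σ_m |m|·P(S_16=m) = 379821167488720/33232930569601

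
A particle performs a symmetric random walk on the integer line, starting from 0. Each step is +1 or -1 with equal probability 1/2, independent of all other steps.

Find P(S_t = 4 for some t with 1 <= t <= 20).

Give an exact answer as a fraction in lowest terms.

Answer: 200965/524288

Derivation:
Count via complement. Let g(t,s) = #length-t paths at position s with S_1..S_t all ≠ 4.
g(t,s) = g(t-1,s-1) + g(t-1,s+1) for s ≠ 4; g(t,4) = 0.
t=0: g(0,0)=1
t=1: g(1,-1)=1 g(1,1)=1
t=2: g(2,-2)=1 g(2,0)=2 g(2,2)=1
t=3: g(3,-3)=1 g(3,-1)=3 g(3,1)=3 g(3,3)=1
t=4: g(4,-4)=1 g(4,-2)=4 g(4,0)=6 g(4,2)=4
t=5: g(5,-5)=1 g(5,-3)=5 g(5,-1)=10 g(5,1)=10 g(5,3)=4
t=6: g(6,-6)=1 g(6,-4)=6 g(6,-2)=15 g(6,0)=20 g(6,2)=14
t=7: g(7,-7)=1 g(7,-5)=7 g(7,-3)=21 g(7,-1)=35 g(7,1)=34 g(7,3)=14
t=8: g(8,-8)=1 g(8,-6)=8 g(8,-4)=28 g(8,-2)=56 g(8,0)=69 g(8,2)=48
t=9: g(9,-9)=1 g(9,-7)=9 g(9,-5)=36 g(9,-3)=84 g(9,-1)=125 g(9,1)=117 g(9,3)=48
t=10: g(10,-10)=1 g(10,-8)=10 g(10,-6)=45 g(10,-4)=120 g(10,-2)=209 g(10,0)=242 g(10,2)=165
t=11: g(11,-11)=1 g(11,-9)=11 g(11,-7)=55 g(11,-5)=165 g(11,-3)=329 g(11,-1)=451 g(11,1)=407 g(11,3)=165
t=12: g(12,-12)=1 g(12,-10)=12 g(12,-8)=66 g(12,-6)=220 g(12,-4)=494 g(12,-2)=780 g(12,0)=858 g(12,2)=572
t=13: g(13,-13)=1 g(13,-11)=13 g(13,-9)=78 g(13,-7)=286 g(13,-5)=714 g(13,-3)=1274 g(13,-1)=1638 g(13,1)=1430 g(13,3)=572
t=14: g(14,-14)=1 g(14,-12)=14 g(14,-10)=91 g(14,-8)=364 g(14,-6)=1000 g(14,-4)=1988 g(14,-2)=2912 g(14,0)=3068 g(14,2)=2002
t=15: g(15,-15)=1 g(15,-13)=15 g(15,-11)=105 g(15,-9)=455 g(15,-7)=1364 g(15,-5)=2988 g(15,-3)=4900 g(15,-1)=5980 g(15,1)=5070 g(15,3)=2002
t=16: g(16,-16)=1 g(16,-14)=16 g(16,-12)=120 g(16,-10)=560 g(16,-8)=1819 g(16,-6)=4352 g(16,-4)=7888 g(16,-2)=10880 g(16,0)=11050 g(16,2)=7072
t=17: g(17,-17)=1 g(17,-15)=17 g(17,-13)=136 g(17,-11)=680 g(17,-9)=2379 g(17,-7)=6171 g(17,-5)=12240 g(17,-3)=18768 g(17,-1)=21930 g(17,1)=18122 g(17,3)=7072
t=18: g(18,-18)=1 g(18,-16)=18 g(18,-14)=153 g(18,-12)=816 g(18,-10)=3059 g(18,-8)=8550 g(18,-6)=18411 g(18,-4)=31008 g(18,-2)=40698 g(18,0)=40052 g(18,2)=25194
t=19: g(19,-19)=1 g(19,-17)=19 g(19,-15)=171 g(19,-13)=969 g(19,-11)=3875 g(19,-9)=11609 g(19,-7)=26961 g(19,-5)=49419 g(19,-3)=71706 g(19,-1)=80750 g(19,1)=65246 g(19,3)=25194
t=20: g(20,-20)=1 g(20,-18)=20 g(20,-16)=190 g(20,-14)=1140 g(20,-12)=4844 g(20,-10)=15484 g(20,-8)=38570 g(20,-6)=76380 g(20,-4)=121125 g(20,-2)=152456 g(20,0)=145996 g(20,2)=90440
Paths never hitting 4: Σ_s g(20,s) = 646646
Paths hitting 4: 2^20 - 646646 = 401930
P = 401930/1048576 = 200965/524288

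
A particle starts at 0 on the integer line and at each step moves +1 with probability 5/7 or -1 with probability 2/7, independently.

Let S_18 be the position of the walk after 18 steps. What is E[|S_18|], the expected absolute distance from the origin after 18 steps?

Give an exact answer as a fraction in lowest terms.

S_18 takes values m ≡ 0 (mod 2) with |m| ≤ 18; P(S_18=m) = C(18,(18+m)/2) · (5/7)^((18+m)/2) · (2/7)^((18-m)/2).
Distribution: P(S=-18)=262144/1628413597910449, P(S=-16)=11796480/1628413597910449, P(S=-14)=250675200/1628413597910449, P(S=-12)=3342336000/1628413597910449, P(S=-10)=31334400000/1628413597910449, P(S=-8)=31334400000/232630513987207, P(S=-6)=169728000000/232630513987207, P(S=-4)=5091840000000/1628413597910449, P(S=-2)=17503200000000/1628413597910449, P(S=0)=48620000000000/1628413597910449, P(S=2)=109395000000000/1628413597910449, P(S=4)=198900000000000/1628413597910449, P(S=6)=41437500000000/232630513987207, P(S=8)=47812500000000/232630513987207, P(S=10)=298828125000000/1628413597910449, P(S=12)=199218750000000/1628413597910449, P(S=14)=93383789062500/1628413597910449, P(S=16)=27465820312500/1628413597910449, P(S=18)=3814697265625/1628413597910449
E[|S_18|] = Σ_m |m|·P(S_18=m) = 12691276190003322/1628413597910449

Answer: 12691276190003322/1628413597910449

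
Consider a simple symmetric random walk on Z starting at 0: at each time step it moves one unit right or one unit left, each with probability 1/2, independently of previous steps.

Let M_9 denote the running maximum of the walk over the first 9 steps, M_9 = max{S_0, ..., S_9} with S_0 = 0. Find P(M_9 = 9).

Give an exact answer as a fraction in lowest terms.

Answer: 1/512

Derivation:
Let M_9 = max(S_0,...,S_9). Use the reflection principle: for j ≥ 1, #{paths with M_9 ≥ j} = #{S_9 ≥ j} + #{S_9 ≥ j+1}.
By reflection, #{M_9 ≥ 9} = #{S_9 ≥ 9} + #{S_9 ≥ 10} = 1 + 0 = 1.
#{M_9 ≥ 10} = #{S_9 ≥ 10} + #{S_9 ≥ 11} = 0 + 0 = 0.
#{M_9 = 9} = 1 - 0 = 1.
P(M_9 = 9) = 1/512 = 1/512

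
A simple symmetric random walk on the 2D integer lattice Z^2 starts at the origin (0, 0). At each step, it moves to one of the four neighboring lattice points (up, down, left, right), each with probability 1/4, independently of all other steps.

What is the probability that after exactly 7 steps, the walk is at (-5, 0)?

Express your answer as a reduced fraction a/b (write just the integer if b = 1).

Let h be the number of horizontal steps (so 7-h are vertical). To end at (-5,0) need (h-5)/2 right-steps and ((7-h)+0)/2 up-steps.
Sum over h with 5 ≤ h ≤ 7, h ≡ 1 (mod 2), 7-h ≡ 0 (mod 2):
h=5: C(7,5)·C(5,0)·C(2,1) = 21·1·2 = 42
h=7: C(7,7)·C(7,1)·C(0,0) = 1·7·1 = 7
Total favorable: 49
Total paths: 4^7 = 16384
P = 49/16384 = 49/16384

Answer: 49/16384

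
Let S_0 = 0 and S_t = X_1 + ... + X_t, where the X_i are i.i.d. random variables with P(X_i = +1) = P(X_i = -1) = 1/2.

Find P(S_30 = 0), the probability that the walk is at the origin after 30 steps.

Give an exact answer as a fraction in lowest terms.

Answer: 9694845/67108864

Derivation:
To return to 0 after 30 steps: need exactly 15 steps of +1 and 15 of -1.
Favorable paths: C(30,15) = 155117520
Total paths: 2^30 = 1073741824
P = 155117520/1073741824 = 9694845/67108864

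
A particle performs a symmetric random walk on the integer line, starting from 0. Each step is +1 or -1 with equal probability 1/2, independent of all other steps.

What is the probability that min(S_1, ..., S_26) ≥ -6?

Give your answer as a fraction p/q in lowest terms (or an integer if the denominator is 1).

Let f(t,s) = #length-t paths at position s with S_1..S_t all ≥ -6.
f(t,s) = f(t-1,s-1) + f(t-1,s+1) for s ≥ -6; f(t,s) = 0 for s < -6.
t=0: f(0,0)=1
t=1: f(1,-1)=1 f(1,1)=1
t=2: f(2,-2)=1 f(2,0)=2 f(2,2)=1
t=3: f(3,-3)=1 f(3,-1)=3 f(3,1)=3 f(3,3)=1
t=4: f(4,-4)=1 f(4,-2)=4 f(4,0)=6 f(4,2)=4 f(4,4)=1
t=5: f(5,-5)=1 f(5,-3)=5 f(5,-1)=10 f(5,1)=10 f(5,3)=5 f(5,5)=1
t=6: f(6,-6)=1 f(6,-4)=6 f(6,-2)=15 f(6,0)=20 f(6,2)=15 f(6,4)=6 f(6,6)=1
t=7: f(7,-5)=7 f(7,-3)=21 f(7,-1)=35 f(7,1)=35 f(7,3)=21 f(7,5)=7 f(7,7)=1
t=8: f(8,-6)=7 f(8,-4)=28 f(8,-2)=56 f(8,0)=70 f(8,2)=56 f(8,4)=28 f(8,6)=8 f(8,8)=1
t=9: f(9,-5)=35 f(9,-3)=84 f(9,-1)=126 f(9,1)=126 f(9,3)=84 f(9,5)=36 f(9,7)=9 f(9,9)=1
t=10: f(10,-6)=35 f(10,-4)=119 f(10,-2)=210 f(10,0)=252 f(10,2)=210 f(10,4)=120 f(10,6)=45 f(10,8)=10 f(10,10)=1
t=11: f(11,-5)=154 f(11,-3)=329 f(11,-1)=462 f(11,1)=462 f(11,3)=330 f(11,5)=165 f(11,7)=55 f(11,9)=11 f(11,11)=1
t=12: f(12,-6)=154 f(12,-4)=483 f(12,-2)=791 f(12,0)=924 f(12,2)=792 f(12,4)=495 f(12,6)=220 f(12,8)=66 f(12,10)=12 f(12,12)=1
t=13: f(13,-5)=637 f(13,-3)=1274 f(13,-1)=1715 f(13,1)=1716 f(13,3)=1287 f(13,5)=715 f(13,7)=286 f(13,9)=78 f(13,11)=13 f(13,13)=1
t=14: f(14,-6)=637 f(14,-4)=1911 f(14,-2)=2989 f(14,0)=3431 f(14,2)=3003 f(14,4)=2002 f(14,6)=1001 f(14,8)=364 f(14,10)=91 f(14,12)=14 f(14,14)=1
t=15: f(15,-5)=2548 f(15,-3)=4900 f(15,-1)=6420 f(15,1)=6434 f(15,3)=5005 f(15,5)=3003 f(15,7)=1365 f(15,9)=455 f(15,11)=105 f(15,13)=15 f(15,15)=1
t=16: f(16,-6)=2548 f(16,-4)=7448 f(16,-2)=11320 f(16,0)=12854 f(16,2)=11439 f(16,4)=8008 f(16,6)=4368 f(16,8)=1820 f(16,10)=560 f(16,12)=120 f(16,14)=16 f(16,16)=1
t=17: f(17,-5)=9996 f(17,-3)=18768 f(17,-1)=24174 f(17,1)=24293 f(17,3)=19447 f(17,5)=12376 f(17,7)=6188 f(17,9)=2380 f(17,11)=680 f(17,13)=136 f(17,15)=17 f(17,17)=1
t=18: f(18,-6)=9996 f(18,-4)=28764 f(18,-2)=42942 f(18,0)=48467 f(18,2)=43740 f(18,4)=31823 f(18,6)=18564 f(18,8)=8568 f(18,10)=3060 f(18,12)=816 f(18,14)=153 f(18,16)=18 f(18,18)=1
t=19: f(19,-5)=38760 f(19,-3)=71706 f(19,-1)=91409 f(19,1)=92207 f(19,3)=75563 f(19,5)=50387 f(19,7)=27132 f(19,9)=11628 f(19,11)=3876 f(19,13)=969 f(19,15)=171 f(19,17)=19 f(19,19)=1
t=20: f(20,-6)=38760 f(20,-4)=110466 f(20,-2)=163115 f(20,0)=183616 f(20,2)=167770 f(20,4)=125950 f(20,6)=77519 f(20,8)=38760 f(20,10)=15504 f(20,12)=4845 f(20,14)=1140 f(20,16)=190 f(20,18)=20 f(20,20)=1
t=21: f(21,-5)=149226 f(21,-3)=273581 f(21,-1)=346731 f(21,1)=351386 f(21,3)=293720 f(21,5)=203469 f(21,7)=116279 f(21,9)=54264 f(21,11)=20349 f(21,13)=5985 f(21,15)=1330 f(21,17)=210 f(21,19)=21 f(21,21)=1
t=22: f(22,-6)=149226 f(22,-4)=422807 f(22,-2)=620312 f(22,0)=698117 f(22,2)=645106 f(22,4)=497189 f(22,6)=319748 f(22,8)=170543 f(22,10)=74613 f(22,12)=26334 f(22,14)=7315 f(22,16)=1540 f(22,18)=231 f(22,20)=22 f(22,22)=1
t=23: f(23,-5)=572033 f(23,-3)=1043119 f(23,-1)=1318429 f(23,1)=1343223 f(23,3)=1142295 f(23,5)=816937 f(23,7)=490291 f(23,9)=245156 f(23,11)=100947 f(23,13)=33649 f(23,15)=8855 f(23,17)=1771 f(23,19)=253 f(23,21)=23 f(23,23)=1
t=24: f(24,-6)=572033 f(24,-4)=1615152 f(24,-2)=2361548 f(24,0)=2661652 f(24,2)=2485518 f(24,4)=1959232 f(24,6)=1307228 f(24,8)=735447 f(24,10)=346103 f(24,12)=134596 f(24,14)=42504 f(24,16)=10626 f(24,18)=2024 f(24,20)=276 f(24,22)=24 f(24,24)=1
t=25: f(25,-5)=2187185 f(25,-3)=3976700 f(25,-1)=5023200 f(25,1)=5147170 f(25,3)=4444750 f(25,5)=3266460 f(25,7)=2042675 f(25,9)=1081550 f(25,11)=480699 f(25,13)=177100 f(25,15)=53130 f(25,17)=12650 f(25,19)=2300 f(25,21)=300 f(25,23)=25 f(25,25)=1
t=26: f(26,-6)=2187185 f(26,-4)=6163885 f(26,-2)=8999900 f(26,0)=10170370 f(26,2)=9591920 f(26,4)=7711210 f(26,6)=5309135 f(26,8)=3124225 f(26,10)=1562249 f(26,12)=657799 f(26,14)=230230 f(26,16)=65780 f(26,18)=14950 f(26,20)=2600 f(26,22)=325 f(26,24)=26 f(26,26)=1
Σ_s f(26,s) = 55791790
P = 55791790/67108864 = 27895895/33554432

Answer: 27895895/33554432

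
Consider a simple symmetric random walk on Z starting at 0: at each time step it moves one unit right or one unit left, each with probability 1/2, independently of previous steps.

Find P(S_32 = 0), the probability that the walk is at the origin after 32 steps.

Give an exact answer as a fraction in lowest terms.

Answer: 300540195/2147483648

Derivation:
To return to 0 after 32 steps: need exactly 16 steps of +1 and 16 of -1.
Favorable paths: C(32,16) = 601080390
Total paths: 2^32 = 4294967296
P = 601080390/4294967296 = 300540195/2147483648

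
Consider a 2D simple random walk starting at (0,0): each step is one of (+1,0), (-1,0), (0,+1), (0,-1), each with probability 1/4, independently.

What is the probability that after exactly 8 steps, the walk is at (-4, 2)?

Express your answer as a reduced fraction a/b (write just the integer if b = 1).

Answer: 7/1024

Derivation:
Let h be the number of horizontal steps (so 8-h are vertical). To end at (-4,2) need (h-4)/2 right-steps and ((8-h)+2)/2 up-steps.
Sum over h with 4 ≤ h ≤ 6, h ≡ 0 (mod 2), 8-h ≡ 0 (mod 2):
h=4: C(8,4)·C(4,0)·C(4,3) = 70·1·4 = 280
h=6: C(8,6)·C(6,1)·C(2,2) = 28·6·1 = 168
Total favorable: 448
Total paths: 4^8 = 65536
P = 448/65536 = 7/1024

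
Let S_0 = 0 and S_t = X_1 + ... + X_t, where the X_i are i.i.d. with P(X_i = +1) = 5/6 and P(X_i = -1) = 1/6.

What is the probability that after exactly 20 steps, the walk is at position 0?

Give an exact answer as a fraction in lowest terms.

Answer: 451064453125/914039610015744

Derivation:
To be at 0 after 20 steps: need exactly 10 steps of +1 and 10 of -1.
Number of such sequences: C(20,10) = 184756
Each has probability (5/6)^10 · (1/6)^10 = 9765625/3656158440062976
P = 184756 · 9765625/3656158440062976 = 451064453125/914039610015744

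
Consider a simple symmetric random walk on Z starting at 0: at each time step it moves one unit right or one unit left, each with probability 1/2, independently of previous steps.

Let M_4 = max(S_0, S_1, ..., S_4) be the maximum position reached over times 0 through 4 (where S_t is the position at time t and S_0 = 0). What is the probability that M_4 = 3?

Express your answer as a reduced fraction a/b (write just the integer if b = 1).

Let M_4 = max(S_0,...,S_4). Use the reflection principle: for j ≥ 1, #{paths with M_4 ≥ j} = #{S_4 ≥ j} + #{S_4 ≥ j+1}.
By reflection, #{M_4 ≥ 3} = #{S_4 ≥ 3} + #{S_4 ≥ 4} = 1 + 1 = 2.
#{M_4 ≥ 4} = #{S_4 ≥ 4} + #{S_4 ≥ 5} = 1 + 0 = 1.
#{M_4 = 3} = 2 - 1 = 1.
P(M_4 = 3) = 1/16 = 1/16

Answer: 1/16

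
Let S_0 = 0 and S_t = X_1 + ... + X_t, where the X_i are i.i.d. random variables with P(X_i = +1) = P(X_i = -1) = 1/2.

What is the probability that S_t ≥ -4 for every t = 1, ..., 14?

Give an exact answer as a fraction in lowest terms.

Answer: 6721/8192

Derivation:
Let f(t,s) = #length-t paths at position s with S_1..S_t all ≥ -4.
f(t,s) = f(t-1,s-1) + f(t-1,s+1) for s ≥ -4; f(t,s) = 0 for s < -4.
t=0: f(0,0)=1
t=1: f(1,-1)=1 f(1,1)=1
t=2: f(2,-2)=1 f(2,0)=2 f(2,2)=1
t=3: f(3,-3)=1 f(3,-1)=3 f(3,1)=3 f(3,3)=1
t=4: f(4,-4)=1 f(4,-2)=4 f(4,0)=6 f(4,2)=4 f(4,4)=1
t=5: f(5,-3)=5 f(5,-1)=10 f(5,1)=10 f(5,3)=5 f(5,5)=1
t=6: f(6,-4)=5 f(6,-2)=15 f(6,0)=20 f(6,2)=15 f(6,4)=6 f(6,6)=1
t=7: f(7,-3)=20 f(7,-1)=35 f(7,1)=35 f(7,3)=21 f(7,5)=7 f(7,7)=1
t=8: f(8,-4)=20 f(8,-2)=55 f(8,0)=70 f(8,2)=56 f(8,4)=28 f(8,6)=8 f(8,8)=1
t=9: f(9,-3)=75 f(9,-1)=125 f(9,1)=126 f(9,3)=84 f(9,5)=36 f(9,7)=9 f(9,9)=1
t=10: f(10,-4)=75 f(10,-2)=200 f(10,0)=251 f(10,2)=210 f(10,4)=120 f(10,6)=45 f(10,8)=10 f(10,10)=1
t=11: f(11,-3)=275 f(11,-1)=451 f(11,1)=461 f(11,3)=330 f(11,5)=165 f(11,7)=55 f(11,9)=11 f(11,11)=1
t=12: f(12,-4)=275 f(12,-2)=726 f(12,0)=912 f(12,2)=791 f(12,4)=495 f(12,6)=220 f(12,8)=66 f(12,10)=12 f(12,12)=1
t=13: f(13,-3)=1001 f(13,-1)=1638 f(13,1)=1703 f(13,3)=1286 f(13,5)=715 f(13,7)=286 f(13,9)=78 f(13,11)=13 f(13,13)=1
t=14: f(14,-4)=1001 f(14,-2)=2639 f(14,0)=3341 f(14,2)=2989 f(14,4)=2001 f(14,6)=1001 f(14,8)=364 f(14,10)=91 f(14,12)=14 f(14,14)=1
Σ_s f(14,s) = 13442
P = 13442/16384 = 6721/8192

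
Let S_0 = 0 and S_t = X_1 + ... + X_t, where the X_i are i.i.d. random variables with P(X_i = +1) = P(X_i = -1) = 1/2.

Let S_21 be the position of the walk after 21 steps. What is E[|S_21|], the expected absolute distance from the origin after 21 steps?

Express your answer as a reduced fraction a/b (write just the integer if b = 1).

S_21 takes values m ≡ 1 (mod 2) with |m| ≤ 21; P(S_21=m) = C(21,(21+m)/2)/2^21.
Total paths: 2^21 = 2097152
Distribution: P(S=-21)=1/2097152, P(S=-19)=21/2097152, P(S=-17)=210/2097152, P(S=-15)=1330/2097152, P(S=-13)=5985/2097152, P(S=-11)=20349/2097152, P(S=-9)=54264/2097152, P(S=-7)=116280/2097152, P(S=-5)=203490/2097152, P(S=-3)=293930/2097152, P(S=-1)=352716/2097152, P(S=1)=352716/2097152, P(S=3)=293930/2097152, P(S=5)=203490/2097152, P(S=7)=116280/2097152, P(S=9)=54264/2097152, P(S=11)=20349/2097152, P(S=13)=5985/2097152, P(S=15)=1330/2097152, P(S=17)=210/2097152, P(S=19)=21/2097152, P(S=21)=1/2097152
E[|S_21|] = Σ_m |m|·P(S_21=m) = 7759752/2097152 = 969969/262144

Answer: 969969/262144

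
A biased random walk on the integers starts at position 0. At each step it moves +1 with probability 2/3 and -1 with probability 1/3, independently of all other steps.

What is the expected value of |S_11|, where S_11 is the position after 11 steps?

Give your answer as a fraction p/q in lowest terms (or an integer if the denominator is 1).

S_11 takes values m ≡ 1 (mod 2) with |m| ≤ 11; P(S_11=m) = C(11,(11+m)/2) · (2/3)^((11+m)/2) · (1/3)^((11-m)/2).
Distribution: P(S=-11)=1/177147, P(S=-9)=22/177147, P(S=-7)=220/177147, P(S=-5)=440/59049, P(S=-3)=1760/59049, P(S=-1)=4928/59049, P(S=1)=9856/59049, P(S=3)=14080/59049, P(S=5)=14080/59049, P(S=7)=28160/177147, P(S=9)=11264/177147, P(S=11)=2048/177147
E[|S_11|] = Σ_m |m|·P(S_11=m) = 242495/59049

Answer: 242495/59049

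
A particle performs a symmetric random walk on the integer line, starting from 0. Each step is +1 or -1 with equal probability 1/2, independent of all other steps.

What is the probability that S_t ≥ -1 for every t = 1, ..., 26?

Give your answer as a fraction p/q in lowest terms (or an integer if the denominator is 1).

Let f(t,s) = #length-t paths at position s with S_1..S_t all ≥ -1.
f(t,s) = f(t-1,s-1) + f(t-1,s+1) for s ≥ -1; f(t,s) = 0 for s < -1.
t=0: f(0,0)=1
t=1: f(1,-1)=1 f(1,1)=1
t=2: f(2,0)=2 f(2,2)=1
t=3: f(3,-1)=2 f(3,1)=3 f(3,3)=1
t=4: f(4,0)=5 f(4,2)=4 f(4,4)=1
t=5: f(5,-1)=5 f(5,1)=9 f(5,3)=5 f(5,5)=1
t=6: f(6,0)=14 f(6,2)=14 f(6,4)=6 f(6,6)=1
t=7: f(7,-1)=14 f(7,1)=28 f(7,3)=20 f(7,5)=7 f(7,7)=1
t=8: f(8,0)=42 f(8,2)=48 f(8,4)=27 f(8,6)=8 f(8,8)=1
t=9: f(9,-1)=42 f(9,1)=90 f(9,3)=75 f(9,5)=35 f(9,7)=9 f(9,9)=1
t=10: f(10,0)=132 f(10,2)=165 f(10,4)=110 f(10,6)=44 f(10,8)=10 f(10,10)=1
t=11: f(11,-1)=132 f(11,1)=297 f(11,3)=275 f(11,5)=154 f(11,7)=54 f(11,9)=11 f(11,11)=1
t=12: f(12,0)=429 f(12,2)=572 f(12,4)=429 f(12,6)=208 f(12,8)=65 f(12,10)=12 f(12,12)=1
t=13: f(13,-1)=429 f(13,1)=1001 f(13,3)=1001 f(13,5)=637 f(13,7)=273 f(13,9)=77 f(13,11)=13 f(13,13)=1
t=14: f(14,0)=1430 f(14,2)=2002 f(14,4)=1638 f(14,6)=910 f(14,8)=350 f(14,10)=90 f(14,12)=14 f(14,14)=1
t=15: f(15,-1)=1430 f(15,1)=3432 f(15,3)=3640 f(15,5)=2548 f(15,7)=1260 f(15,9)=440 f(15,11)=104 f(15,13)=15 f(15,15)=1
t=16: f(16,0)=4862 f(16,2)=7072 f(16,4)=6188 f(16,6)=3808 f(16,8)=1700 f(16,10)=544 f(16,12)=119 f(16,14)=16 f(16,16)=1
t=17: f(17,-1)=4862 f(17,1)=11934 f(17,3)=13260 f(17,5)=9996 f(17,7)=5508 f(17,9)=2244 f(17,11)=663 f(17,13)=135 f(17,15)=17 f(17,17)=1
t=18: f(18,0)=16796 f(18,2)=25194 f(18,4)=23256 f(18,6)=15504 f(18,8)=7752 f(18,10)=2907 f(18,12)=798 f(18,14)=152 f(18,16)=18 f(18,18)=1
t=19: f(19,-1)=16796 f(19,1)=41990 f(19,3)=48450 f(19,5)=38760 f(19,7)=23256 f(19,9)=10659 f(19,11)=3705 f(19,13)=950 f(19,15)=170 f(19,17)=19 f(19,19)=1
t=20: f(20,0)=58786 f(20,2)=90440 f(20,4)=87210 f(20,6)=62016 f(20,8)=33915 f(20,10)=14364 f(20,12)=4655 f(20,14)=1120 f(20,16)=189 f(20,18)=20 f(20,20)=1
t=21: f(21,-1)=58786 f(21,1)=149226 f(21,3)=177650 f(21,5)=149226 f(21,7)=95931 f(21,9)=48279 f(21,11)=19019 f(21,13)=5775 f(21,15)=1309 f(21,17)=209 f(21,19)=21 f(21,21)=1
t=22: f(22,0)=208012 f(22,2)=326876 f(22,4)=326876 f(22,6)=245157 f(22,8)=144210 f(22,10)=67298 f(22,12)=24794 f(22,14)=7084 f(22,16)=1518 f(22,18)=230 f(22,20)=22 f(22,22)=1
t=23: f(23,-1)=208012 f(23,1)=534888 f(23,3)=653752 f(23,5)=572033 f(23,7)=389367 f(23,9)=211508 f(23,11)=92092 f(23,13)=31878 f(23,15)=8602 f(23,17)=1748 f(23,19)=252 f(23,21)=23 f(23,23)=1
t=24: f(24,0)=742900 f(24,2)=1188640 f(24,4)=1225785 f(24,6)=961400 f(24,8)=600875 f(24,10)=303600 f(24,12)=123970 f(24,14)=40480 f(24,16)=10350 f(24,18)=2000 f(24,20)=275 f(24,22)=24 f(24,24)=1
t=25: f(25,-1)=742900 f(25,1)=1931540 f(25,3)=2414425 f(25,5)=2187185 f(25,7)=1562275 f(25,9)=904475 f(25,11)=427570 f(25,13)=164450 f(25,15)=50830 f(25,17)=12350 f(25,19)=2275 f(25,21)=299 f(25,23)=25 f(25,25)=1
t=26: f(26,0)=2674440 f(26,2)=4345965 f(26,4)=4601610 f(26,6)=3749460 f(26,8)=2466750 f(26,10)=1332045 f(26,12)=592020 f(26,14)=215280 f(26,16)=63180 f(26,18)=14625 f(26,20)=2574 f(26,22)=324 f(26,24)=26 f(26,26)=1
Σ_s f(26,s) = 20058300
P = 20058300/67108864 = 5014575/16777216

Answer: 5014575/16777216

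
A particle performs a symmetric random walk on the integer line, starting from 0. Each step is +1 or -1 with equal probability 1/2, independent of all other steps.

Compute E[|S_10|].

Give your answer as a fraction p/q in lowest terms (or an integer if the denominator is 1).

S_10 takes values m ≡ 0 (mod 2) with |m| ≤ 10; P(S_10=m) = C(10,(10+m)/2)/2^10.
Total paths: 2^10 = 1024
Distribution: P(S=-10)=1/1024, P(S=-8)=10/1024, P(S=-6)=45/1024, P(S=-4)=120/1024, P(S=-2)=210/1024, P(S=0)=252/1024, P(S=2)=210/1024, P(S=4)=120/1024, P(S=6)=45/1024, P(S=8)=10/1024, P(S=10)=1/1024
E[|S_10|] = Σ_m |m|·P(S_10=m) = 2520/1024 = 315/128

Answer: 315/128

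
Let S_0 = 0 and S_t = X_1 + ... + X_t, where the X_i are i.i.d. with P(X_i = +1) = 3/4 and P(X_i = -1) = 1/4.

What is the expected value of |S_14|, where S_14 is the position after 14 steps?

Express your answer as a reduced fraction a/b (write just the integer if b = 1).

S_14 takes values m ≡ 0 (mod 2) with |m| ≤ 14; P(S_14=m) = C(14,(14+m)/2) · (3/4)^((14+m)/2) · (1/4)^((14-m)/2).
Distribution: P(S=-14)=1/268435456, P(S=-12)=21/134217728, P(S=-10)=819/268435456, P(S=-8)=2457/67108864, P(S=-6)=81081/268435456, P(S=-4)=243243/134217728, P(S=-2)=2189187/268435456, P(S=0)=938223/33554432, P(S=2)=19702683/268435456, P(S=4)=19702683/134217728, P(S=6)=59108049/268435456, P(S=8)=16120377/67108864, P(S=10)=48361131/268435456, P(S=12)=11160261/134217728, P(S=14)=4782969/268435456
E[|S_14|] = Σ_m |m|·P(S_14=m) = 118302779/16777216

Answer: 118302779/16777216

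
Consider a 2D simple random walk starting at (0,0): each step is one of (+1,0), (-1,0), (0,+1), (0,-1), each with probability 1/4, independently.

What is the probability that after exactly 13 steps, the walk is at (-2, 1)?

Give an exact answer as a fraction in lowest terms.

Let h be the number of horizontal steps (so 13-h are vertical). To end at (-2,1) need (h-2)/2 right-steps and ((13-h)+1)/2 up-steps.
Sum over h with 2 ≤ h ≤ 12, h ≡ 0 (mod 2), 13-h ≡ 1 (mod 2):
h=2: C(13,2)·C(2,0)·C(11,6) = 78·1·462 = 36036
h=4: C(13,4)·C(4,1)·C(9,5) = 715·4·126 = 360360
h=6: C(13,6)·C(6,2)·C(7,4) = 1716·15·35 = 900900
h=8: C(13,8)·C(8,3)·C(5,3) = 1287·56·10 = 720720
h=10: C(13,10)·C(10,4)·C(3,2) = 286·210·3 = 180180
h=12: C(13,12)·C(12,5)·C(1,1) = 13·792·1 = 10296
Total favorable: 2208492
Total paths: 4^13 = 67108864
P = 2208492/67108864 = 552123/16777216

Answer: 552123/16777216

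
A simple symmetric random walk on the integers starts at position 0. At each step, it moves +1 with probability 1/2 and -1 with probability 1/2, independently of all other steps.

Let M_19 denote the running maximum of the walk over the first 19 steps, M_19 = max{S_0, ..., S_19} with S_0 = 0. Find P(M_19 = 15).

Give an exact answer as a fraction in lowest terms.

Answer: 171/524288

Derivation:
Let M_19 = max(S_0,...,S_19). Use the reflection principle: for j ≥ 1, #{paths with M_19 ≥ j} = #{S_19 ≥ j} + #{S_19 ≥ j+1}.
By reflection, #{M_19 ≥ 15} = #{S_19 ≥ 15} + #{S_19 ≥ 16} = 191 + 20 = 211.
#{M_19 ≥ 16} = #{S_19 ≥ 16} + #{S_19 ≥ 17} = 20 + 20 = 40.
#{M_19 = 15} = 211 - 40 = 171.
P(M_19 = 15) = 171/524288 = 171/524288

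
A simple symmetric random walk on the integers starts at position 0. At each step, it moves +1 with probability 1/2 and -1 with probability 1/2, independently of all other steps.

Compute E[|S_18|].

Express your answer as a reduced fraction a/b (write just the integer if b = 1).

Answer: 109395/32768

Derivation:
S_18 takes values m ≡ 0 (mod 2) with |m| ≤ 18; P(S_18=m) = C(18,(18+m)/2)/2^18.
Total paths: 2^18 = 262144
Distribution: P(S=-18)=1/262144, P(S=-16)=18/262144, P(S=-14)=153/262144, P(S=-12)=816/262144, P(S=-10)=3060/262144, P(S=-8)=8568/262144, P(S=-6)=18564/262144, P(S=-4)=31824/262144, P(S=-2)=43758/262144, P(S=0)=48620/262144, P(S=2)=43758/262144, P(S=4)=31824/262144, P(S=6)=18564/262144, P(S=8)=8568/262144, P(S=10)=3060/262144, P(S=12)=816/262144, P(S=14)=153/262144, P(S=16)=18/262144, P(S=18)=1/262144
E[|S_18|] = Σ_m |m|·P(S_18=m) = 875160/262144 = 109395/32768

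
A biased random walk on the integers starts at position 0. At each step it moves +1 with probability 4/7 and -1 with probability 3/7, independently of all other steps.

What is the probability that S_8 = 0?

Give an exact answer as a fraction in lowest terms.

To be at 0 after 8 steps: need exactly 4 steps of +1 and 4 of -1.
Number of such sequences: C(8,4) = 70
Each has probability (4/7)^4 · (3/7)^4 = 20736/5764801
P = 70 · 20736/5764801 = 207360/823543

Answer: 207360/823543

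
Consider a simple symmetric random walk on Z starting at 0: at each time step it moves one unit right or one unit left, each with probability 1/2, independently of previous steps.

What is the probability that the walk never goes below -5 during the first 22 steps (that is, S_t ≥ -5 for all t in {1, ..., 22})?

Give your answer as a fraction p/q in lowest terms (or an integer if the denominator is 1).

Answer: 1656667/2097152

Derivation:
Let f(t,s) = #length-t paths at position s with S_1..S_t all ≥ -5.
f(t,s) = f(t-1,s-1) + f(t-1,s+1) for s ≥ -5; f(t,s) = 0 for s < -5.
t=0: f(0,0)=1
t=1: f(1,-1)=1 f(1,1)=1
t=2: f(2,-2)=1 f(2,0)=2 f(2,2)=1
t=3: f(3,-3)=1 f(3,-1)=3 f(3,1)=3 f(3,3)=1
t=4: f(4,-4)=1 f(4,-2)=4 f(4,0)=6 f(4,2)=4 f(4,4)=1
t=5: f(5,-5)=1 f(5,-3)=5 f(5,-1)=10 f(5,1)=10 f(5,3)=5 f(5,5)=1
t=6: f(6,-4)=6 f(6,-2)=15 f(6,0)=20 f(6,2)=15 f(6,4)=6 f(6,6)=1
t=7: f(7,-5)=6 f(7,-3)=21 f(7,-1)=35 f(7,1)=35 f(7,3)=21 f(7,5)=7 f(7,7)=1
t=8: f(8,-4)=27 f(8,-2)=56 f(8,0)=70 f(8,2)=56 f(8,4)=28 f(8,6)=8 f(8,8)=1
t=9: f(9,-5)=27 f(9,-3)=83 f(9,-1)=126 f(9,1)=126 f(9,3)=84 f(9,5)=36 f(9,7)=9 f(9,9)=1
t=10: f(10,-4)=110 f(10,-2)=209 f(10,0)=252 f(10,2)=210 f(10,4)=120 f(10,6)=45 f(10,8)=10 f(10,10)=1
t=11: f(11,-5)=110 f(11,-3)=319 f(11,-1)=461 f(11,1)=462 f(11,3)=330 f(11,5)=165 f(11,7)=55 f(11,9)=11 f(11,11)=1
t=12: f(12,-4)=429 f(12,-2)=780 f(12,0)=923 f(12,2)=792 f(12,4)=495 f(12,6)=220 f(12,8)=66 f(12,10)=12 f(12,12)=1
t=13: f(13,-5)=429 f(13,-3)=1209 f(13,-1)=1703 f(13,1)=1715 f(13,3)=1287 f(13,5)=715 f(13,7)=286 f(13,9)=78 f(13,11)=13 f(13,13)=1
t=14: f(14,-4)=1638 f(14,-2)=2912 f(14,0)=3418 f(14,2)=3002 f(14,4)=2002 f(14,6)=1001 f(14,8)=364 f(14,10)=91 f(14,12)=14 f(14,14)=1
t=15: f(15,-5)=1638 f(15,-3)=4550 f(15,-1)=6330 f(15,1)=6420 f(15,3)=5004 f(15,5)=3003 f(15,7)=1365 f(15,9)=455 f(15,11)=105 f(15,13)=15 f(15,15)=1
t=16: f(16,-4)=6188 f(16,-2)=10880 f(16,0)=12750 f(16,2)=11424 f(16,4)=8007 f(16,6)=4368 f(16,8)=1820 f(16,10)=560 f(16,12)=120 f(16,14)=16 f(16,16)=1
t=17: f(17,-5)=6188 f(17,-3)=17068 f(17,-1)=23630 f(17,1)=24174 f(17,3)=19431 f(17,5)=12375 f(17,7)=6188 f(17,9)=2380 f(17,11)=680 f(17,13)=136 f(17,15)=17 f(17,17)=1
t=18: f(18,-4)=23256 f(18,-2)=40698 f(18,0)=47804 f(18,2)=43605 f(18,4)=31806 f(18,6)=18563 f(18,8)=8568 f(18,10)=3060 f(18,12)=816 f(18,14)=153 f(18,16)=18 f(18,18)=1
t=19: f(19,-5)=23256 f(19,-3)=63954 f(19,-1)=88502 f(19,1)=91409 f(19,3)=75411 f(19,5)=50369 f(19,7)=27131 f(19,9)=11628 f(19,11)=3876 f(19,13)=969 f(19,15)=171 f(19,17)=19 f(19,19)=1
t=20: f(20,-4)=87210 f(20,-2)=152456 f(20,0)=179911 f(20,2)=166820 f(20,4)=125780 f(20,6)=77500 f(20,8)=38759 f(20,10)=15504 f(20,12)=4845 f(20,14)=1140 f(20,16)=190 f(20,18)=20 f(20,20)=1
t=21: f(21,-5)=87210 f(21,-3)=239666 f(21,-1)=332367 f(21,1)=346731 f(21,3)=292600 f(21,5)=203280 f(21,7)=116259 f(21,9)=54263 f(21,11)=20349 f(21,13)=5985 f(21,15)=1330 f(21,17)=210 f(21,19)=21 f(21,21)=1
t=22: f(22,-4)=326876 f(22,-2)=572033 f(22,0)=679098 f(22,2)=639331 f(22,4)=495880 f(22,6)=319539 f(22,8)=170522 f(22,10)=74612 f(22,12)=26334 f(22,14)=7315 f(22,16)=1540 f(22,18)=231 f(22,20)=22 f(22,22)=1
Σ_s f(22,s) = 3313334
P = 3313334/4194304 = 1656667/2097152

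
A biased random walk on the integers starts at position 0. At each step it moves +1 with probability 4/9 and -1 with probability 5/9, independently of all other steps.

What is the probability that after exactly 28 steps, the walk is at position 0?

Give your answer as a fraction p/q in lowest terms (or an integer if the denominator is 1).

Answer: 2434334720000000000000000/19383245667680019896796723

Derivation:
To be at 0 after 28 steps: need exactly 14 steps of +1 and 14 of -1.
Number of such sequences: C(28,14) = 40116600
Each has probability (4/9)^14 · (5/9)^14 = 1638400000000000000/523347633027360537213511521
P = 40116600 · 1638400000000000000/523347633027360537213511521 = 2434334720000000000000000/19383245667680019896796723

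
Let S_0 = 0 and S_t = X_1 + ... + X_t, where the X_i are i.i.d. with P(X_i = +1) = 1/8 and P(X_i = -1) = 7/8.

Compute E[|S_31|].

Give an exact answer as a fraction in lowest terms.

Answer: 1798881652112177976255712791/77371252455336267181195264

Derivation:
S_31 takes values m ≡ 1 (mod 2) with |m| ≤ 31; P(S_31=m) = C(31,(31+m)/2) · (1/8)^((31+m)/2) · (7/8)^((31-m)/2).
Distribution: P(S=-31)=157775382034845806615042743/9903520314283042199192993792, P(S=-29)=698719549011460000723760719/9903520314283042199192993792, P(S=-27)=1497256176453128572979487255/9903520314283042199192993792, P(S=-25)=2067639481768606124590720495/9903520314283042199192993792, P(S=-23)=2067639481768606124590720495/9903520314283042199192993792, P(S=-21)=1595036171650067581827127239/9903520314283042199192993792, P(S=-19)=987403344354803741131078767/9903520314283042199192993792, P(S=-17)=503777216507552929148509575/9903520314283042199192993792, P(S=-15)=215904521360379826777932675/9903520314283042199192993792, P(S=-13)=78822285576011682791943675/9903520314283042199192993792, P(S=-11)=24772718323889386020325155/9903520314283042199192993792, P(S=-9)=6756195906515287096452315/9903520314283042199192993792, P(S=-7)=1608618072979830261060075/9903520314283042199192993792, P(S=-5)=335865311940843680880675/9903520314283042199192993792, P(S=-3)=61689547091175369957675/9903520314283042199192993792, P(S=-1)=9987831433809345612195/9903520314283042199192993792, P(S=1)=1426833061972763658885/9903520314283042199192993792, P(S=3)=179852906971356763725/9903520314283042199192993792, P(S=5)=19983656330150751525/9903520314283042199192993792, P(S=7)=1953289716480900525/9903520314283042199192993792, P(S=9)=167424832841220045/9903520314283042199192993792, P(S=11)=12528388852064085/9903520314283042199192993792, P(S=13)=813531743640525/9903520314283042199192993792, P(S=15)=45476929768725/9903520314283042199192993792, P(S=17)=2165568084225/9903520314283042199192993792, P(S=19)=86622723369/9903520314283042199192993792, P(S=21)=2855694177/9903520314283042199192993792, P(S=23)=75547465/9903520314283042199192993792, P(S=25)=1541785/9903520314283042199192993792, P(S=27)=22785/9903520314283042199192993792, P(S=29)=217/9903520314283042199192993792, P(S=31)=1/9903520314283042199192993792
E[|S_31|] = Σ_m |m|·P(S_31=m) = 1798881652112177976255712791/77371252455336267181195264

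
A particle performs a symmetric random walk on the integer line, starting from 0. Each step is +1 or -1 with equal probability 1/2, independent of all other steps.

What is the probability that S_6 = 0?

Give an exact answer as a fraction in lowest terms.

To return to 0 after 6 steps: need exactly 3 steps of +1 and 3 of -1.
Favorable paths: C(6,3) = 20
Total paths: 2^6 = 64
P = 20/64 = 5/16

Answer: 5/16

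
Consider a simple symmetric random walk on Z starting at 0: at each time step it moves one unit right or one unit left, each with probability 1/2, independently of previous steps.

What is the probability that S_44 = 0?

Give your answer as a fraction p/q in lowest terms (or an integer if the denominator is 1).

To return to 0 after 44 steps: need exactly 22 steps of +1 and 22 of -1.
Favorable paths: C(44,22) = 2104098963720
Total paths: 2^44 = 17592186044416
P = 2104098963720/17592186044416 = 263012370465/2199023255552

Answer: 263012370465/2199023255552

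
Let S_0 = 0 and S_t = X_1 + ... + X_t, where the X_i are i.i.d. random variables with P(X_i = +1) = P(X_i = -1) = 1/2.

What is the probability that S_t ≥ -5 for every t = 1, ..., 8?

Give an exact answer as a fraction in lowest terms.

Answer: 123/128

Derivation:
Let f(t,s) = #length-t paths at position s with S_1..S_t all ≥ -5.
f(t,s) = f(t-1,s-1) + f(t-1,s+1) for s ≥ -5; f(t,s) = 0 for s < -5.
t=0: f(0,0)=1
t=1: f(1,-1)=1 f(1,1)=1
t=2: f(2,-2)=1 f(2,0)=2 f(2,2)=1
t=3: f(3,-3)=1 f(3,-1)=3 f(3,1)=3 f(3,3)=1
t=4: f(4,-4)=1 f(4,-2)=4 f(4,0)=6 f(4,2)=4 f(4,4)=1
t=5: f(5,-5)=1 f(5,-3)=5 f(5,-1)=10 f(5,1)=10 f(5,3)=5 f(5,5)=1
t=6: f(6,-4)=6 f(6,-2)=15 f(6,0)=20 f(6,2)=15 f(6,4)=6 f(6,6)=1
t=7: f(7,-5)=6 f(7,-3)=21 f(7,-1)=35 f(7,1)=35 f(7,3)=21 f(7,5)=7 f(7,7)=1
t=8: f(8,-4)=27 f(8,-2)=56 f(8,0)=70 f(8,2)=56 f(8,4)=28 f(8,6)=8 f(8,8)=1
Σ_s f(8,s) = 246
P = 246/256 = 123/128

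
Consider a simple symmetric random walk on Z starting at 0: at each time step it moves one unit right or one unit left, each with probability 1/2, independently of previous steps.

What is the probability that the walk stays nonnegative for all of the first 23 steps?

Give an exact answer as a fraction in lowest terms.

Let f(t,s) = #length-t paths at position s with S_1..S_t all ≥ 0.
f(t,s) = f(t-1,s-1) + f(t-1,s+1) for s ≥ 0; f(t,s) = 0 for s < 0.
t=0: f(0,0)=1
t=1: f(1,1)=1
t=2: f(2,0)=1 f(2,2)=1
t=3: f(3,1)=2 f(3,3)=1
t=4: f(4,0)=2 f(4,2)=3 f(4,4)=1
t=5: f(5,1)=5 f(5,3)=4 f(5,5)=1
t=6: f(6,0)=5 f(6,2)=9 f(6,4)=5 f(6,6)=1
t=7: f(7,1)=14 f(7,3)=14 f(7,5)=6 f(7,7)=1
t=8: f(8,0)=14 f(8,2)=28 f(8,4)=20 f(8,6)=7 f(8,8)=1
t=9: f(9,1)=42 f(9,3)=48 f(9,5)=27 f(9,7)=8 f(9,9)=1
t=10: f(10,0)=42 f(10,2)=90 f(10,4)=75 f(10,6)=35 f(10,8)=9 f(10,10)=1
t=11: f(11,1)=132 f(11,3)=165 f(11,5)=110 f(11,7)=44 f(11,9)=10 f(11,11)=1
t=12: f(12,0)=132 f(12,2)=297 f(12,4)=275 f(12,6)=154 f(12,8)=54 f(12,10)=11 f(12,12)=1
t=13: f(13,1)=429 f(13,3)=572 f(13,5)=429 f(13,7)=208 f(13,9)=65 f(13,11)=12 f(13,13)=1
t=14: f(14,0)=429 f(14,2)=1001 f(14,4)=1001 f(14,6)=637 f(14,8)=273 f(14,10)=77 f(14,12)=13 f(14,14)=1
t=15: f(15,1)=1430 f(15,3)=2002 f(15,5)=1638 f(15,7)=910 f(15,9)=350 f(15,11)=90 f(15,13)=14 f(15,15)=1
t=16: f(16,0)=1430 f(16,2)=3432 f(16,4)=3640 f(16,6)=2548 f(16,8)=1260 f(16,10)=440 f(16,12)=104 f(16,14)=15 f(16,16)=1
t=17: f(17,1)=4862 f(17,3)=7072 f(17,5)=6188 f(17,7)=3808 f(17,9)=1700 f(17,11)=544 f(17,13)=119 f(17,15)=16 f(17,17)=1
t=18: f(18,0)=4862 f(18,2)=11934 f(18,4)=13260 f(18,6)=9996 f(18,8)=5508 f(18,10)=2244 f(18,12)=663 f(18,14)=135 f(18,16)=17 f(18,18)=1
t=19: f(19,1)=16796 f(19,3)=25194 f(19,5)=23256 f(19,7)=15504 f(19,9)=7752 f(19,11)=2907 f(19,13)=798 f(19,15)=152 f(19,17)=18 f(19,19)=1
t=20: f(20,0)=16796 f(20,2)=41990 f(20,4)=48450 f(20,6)=38760 f(20,8)=23256 f(20,10)=10659 f(20,12)=3705 f(20,14)=950 f(20,16)=170 f(20,18)=19 f(20,20)=1
t=21: f(21,1)=58786 f(21,3)=90440 f(21,5)=87210 f(21,7)=62016 f(21,9)=33915 f(21,11)=14364 f(21,13)=4655 f(21,15)=1120 f(21,17)=189 f(21,19)=20 f(21,21)=1
t=22: f(22,0)=58786 f(22,2)=149226 f(22,4)=177650 f(22,6)=149226 f(22,8)=95931 f(22,10)=48279 f(22,12)=19019 f(22,14)=5775 f(22,16)=1309 f(22,18)=209 f(22,20)=21 f(22,22)=1
t=23: f(23,1)=208012 f(23,3)=326876 f(23,5)=326876 f(23,7)=245157 f(23,9)=144210 f(23,11)=67298 f(23,13)=24794 f(23,15)=7084 f(23,17)=1518 f(23,19)=230 f(23,21)=22 f(23,23)=1
Σ_s f(23,s) = 1352078
P = 1352078/8388608 = 676039/4194304

Answer: 676039/4194304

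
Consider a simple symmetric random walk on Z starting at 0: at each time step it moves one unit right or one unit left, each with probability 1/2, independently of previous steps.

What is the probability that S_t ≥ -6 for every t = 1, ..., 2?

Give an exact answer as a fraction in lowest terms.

Let f(t,s) = #length-t paths at position s with S_1..S_t all ≥ -6.
f(t,s) = f(t-1,s-1) + f(t-1,s+1) for s ≥ -6; f(t,s) = 0 for s < -6.
t=0: f(0,0)=1
t=1: f(1,-1)=1 f(1,1)=1
t=2: f(2,-2)=1 f(2,0)=2 f(2,2)=1
Σ_s f(2,s) = 4
P = 4/4 = 1

Answer: 1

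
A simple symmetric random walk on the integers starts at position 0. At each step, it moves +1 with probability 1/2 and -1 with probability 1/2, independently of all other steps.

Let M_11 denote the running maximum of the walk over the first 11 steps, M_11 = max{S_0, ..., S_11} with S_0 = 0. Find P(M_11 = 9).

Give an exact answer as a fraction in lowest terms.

Let M_11 = max(S_0,...,S_11). Use the reflection principle: for j ≥ 1, #{paths with M_11 ≥ j} = #{S_11 ≥ j} + #{S_11 ≥ j+1}.
By reflection, #{M_11 ≥ 9} = #{S_11 ≥ 9} + #{S_11 ≥ 10} = 12 + 1 = 13.
#{M_11 ≥ 10} = #{S_11 ≥ 10} + #{S_11 ≥ 11} = 1 + 1 = 2.
#{M_11 = 9} = 13 - 2 = 11.
P(M_11 = 9) = 11/2048 = 11/2048

Answer: 11/2048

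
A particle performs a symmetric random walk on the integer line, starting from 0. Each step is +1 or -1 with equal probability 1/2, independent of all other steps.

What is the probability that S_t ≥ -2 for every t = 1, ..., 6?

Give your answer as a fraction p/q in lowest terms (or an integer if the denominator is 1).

Answer: 25/32

Derivation:
Let f(t,s) = #length-t paths at position s with S_1..S_t all ≥ -2.
f(t,s) = f(t-1,s-1) + f(t-1,s+1) for s ≥ -2; f(t,s) = 0 for s < -2.
t=0: f(0,0)=1
t=1: f(1,-1)=1 f(1,1)=1
t=2: f(2,-2)=1 f(2,0)=2 f(2,2)=1
t=3: f(3,-1)=3 f(3,1)=3 f(3,3)=1
t=4: f(4,-2)=3 f(4,0)=6 f(4,2)=4 f(4,4)=1
t=5: f(5,-1)=9 f(5,1)=10 f(5,3)=5 f(5,5)=1
t=6: f(6,-2)=9 f(6,0)=19 f(6,2)=15 f(6,4)=6 f(6,6)=1
Σ_s f(6,s) = 50
P = 50/64 = 25/32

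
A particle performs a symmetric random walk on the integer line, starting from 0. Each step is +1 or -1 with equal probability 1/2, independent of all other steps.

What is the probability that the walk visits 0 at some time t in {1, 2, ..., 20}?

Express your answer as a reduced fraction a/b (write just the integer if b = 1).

Count via complement. Let g(t,s) = #length-t paths at position s with S_1..S_t all ≠ 0.
g(t,s) = g(t-1,s-1) + g(t-1,s+1) for s ≠ 0; g(t,0) = 0.
t=0: g(0,0)=1
t=1: g(1,-1)=1 g(1,1)=1
t=2: g(2,-2)=1 g(2,2)=1
t=3: g(3,-3)=1 g(3,-1)=1 g(3,1)=1 g(3,3)=1
t=4: g(4,-4)=1 g(4,-2)=2 g(4,2)=2 g(4,4)=1
t=5: g(5,-5)=1 g(5,-3)=3 g(5,-1)=2 g(5,1)=2 g(5,3)=3 g(5,5)=1
t=6: g(6,-6)=1 g(6,-4)=4 g(6,-2)=5 g(6,2)=5 g(6,4)=4 g(6,6)=1
t=7: g(7,-7)=1 g(7,-5)=5 g(7,-3)=9 g(7,-1)=5 g(7,1)=5 g(7,3)=9 g(7,5)=5 g(7,7)=1
t=8: g(8,-8)=1 g(8,-6)=6 g(8,-4)=14 g(8,-2)=14 g(8,2)=14 g(8,4)=14 g(8,6)=6 g(8,8)=1
t=9: g(9,-9)=1 g(9,-7)=7 g(9,-5)=20 g(9,-3)=28 g(9,-1)=14 g(9,1)=14 g(9,3)=28 g(9,5)=20 g(9,7)=7 g(9,9)=1
t=10: g(10,-10)=1 g(10,-8)=8 g(10,-6)=27 g(10,-4)=48 g(10,-2)=42 g(10,2)=42 g(10,4)=48 g(10,6)=27 g(10,8)=8 g(10,10)=1
t=11: g(11,-11)=1 g(11,-9)=9 g(11,-7)=35 g(11,-5)=75 g(11,-3)=90 g(11,-1)=42 g(11,1)=42 g(11,3)=90 g(11,5)=75 g(11,7)=35 g(11,9)=9 g(11,11)=1
t=12: g(12,-12)=1 g(12,-10)=10 g(12,-8)=44 g(12,-6)=110 g(12,-4)=165 g(12,-2)=132 g(12,2)=132 g(12,4)=165 g(12,6)=110 g(12,8)=44 g(12,10)=10 g(12,12)=1
t=13: g(13,-13)=1 g(13,-11)=11 g(13,-9)=54 g(13,-7)=154 g(13,-5)=275 g(13,-3)=297 g(13,-1)=132 g(13,1)=132 g(13,3)=297 g(13,5)=275 g(13,7)=154 g(13,9)=54 g(13,11)=11 g(13,13)=1
t=14: g(14,-14)=1 g(14,-12)=12 g(14,-10)=65 g(14,-8)=208 g(14,-6)=429 g(14,-4)=572 g(14,-2)=429 g(14,2)=429 g(14,4)=572 g(14,6)=429 g(14,8)=208 g(14,10)=65 g(14,12)=12 g(14,14)=1
t=15: g(15,-15)=1 g(15,-13)=13 g(15,-11)=77 g(15,-9)=273 g(15,-7)=637 g(15,-5)=1001 g(15,-3)=1001 g(15,-1)=429 g(15,1)=429 g(15,3)=1001 g(15,5)=1001 g(15,7)=637 g(15,9)=273 g(15,11)=77 g(15,13)=13 g(15,15)=1
t=16: g(16,-16)=1 g(16,-14)=14 g(16,-12)=90 g(16,-10)=350 g(16,-8)=910 g(16,-6)=1638 g(16,-4)=2002 g(16,-2)=1430 g(16,2)=1430 g(16,4)=2002 g(16,6)=1638 g(16,8)=910 g(16,10)=350 g(16,12)=90 g(16,14)=14 g(16,16)=1
t=17: g(17,-17)=1 g(17,-15)=15 g(17,-13)=104 g(17,-11)=440 g(17,-9)=1260 g(17,-7)=2548 g(17,-5)=3640 g(17,-3)=3432 g(17,-1)=1430 g(17,1)=1430 g(17,3)=3432 g(17,5)=3640 g(17,7)=2548 g(17,9)=1260 g(17,11)=440 g(17,13)=104 g(17,15)=15 g(17,17)=1
t=18: g(18,-18)=1 g(18,-16)=16 g(18,-14)=119 g(18,-12)=544 g(18,-10)=1700 g(18,-8)=3808 g(18,-6)=6188 g(18,-4)=7072 g(18,-2)=4862 g(18,2)=4862 g(18,4)=7072 g(18,6)=6188 g(18,8)=3808 g(18,10)=1700 g(18,12)=544 g(18,14)=119 g(18,16)=16 g(18,18)=1
t=19: g(19,-19)=1 g(19,-17)=17 g(19,-15)=135 g(19,-13)=663 g(19,-11)=2244 g(19,-9)=5508 g(19,-7)=9996 g(19,-5)=13260 g(19,-3)=11934 g(19,-1)=4862 g(19,1)=4862 g(19,3)=11934 g(19,5)=13260 g(19,7)=9996 g(19,9)=5508 g(19,11)=2244 g(19,13)=663 g(19,15)=135 g(19,17)=17 g(19,19)=1
t=20: g(20,-20)=1 g(20,-18)=18 g(20,-16)=152 g(20,-14)=798 g(20,-12)=2907 g(20,-10)=7752 g(20,-8)=15504 g(20,-6)=23256 g(20,-4)=25194 g(20,-2)=16796 g(20,2)=16796 g(20,4)=25194 g(20,6)=23256 g(20,8)=15504 g(20,10)=7752 g(20,12)=2907 g(20,14)=798 g(20,16)=152 g(20,18)=18 g(20,20)=1
Paths never hitting 0: Σ_s g(20,s) = 184756
Paths hitting 0: 2^20 - 184756 = 863820
P = 863820/1048576 = 215955/262144

Answer: 215955/262144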